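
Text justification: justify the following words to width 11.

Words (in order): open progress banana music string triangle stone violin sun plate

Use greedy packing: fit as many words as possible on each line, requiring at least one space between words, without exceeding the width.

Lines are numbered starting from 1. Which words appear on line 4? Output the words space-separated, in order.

Line 1: ['open'] (min_width=4, slack=7)
Line 2: ['progress'] (min_width=8, slack=3)
Line 3: ['banana'] (min_width=6, slack=5)
Line 4: ['music'] (min_width=5, slack=6)
Line 5: ['string'] (min_width=6, slack=5)
Line 6: ['triangle'] (min_width=8, slack=3)
Line 7: ['stone'] (min_width=5, slack=6)
Line 8: ['violin', 'sun'] (min_width=10, slack=1)
Line 9: ['plate'] (min_width=5, slack=6)

Answer: music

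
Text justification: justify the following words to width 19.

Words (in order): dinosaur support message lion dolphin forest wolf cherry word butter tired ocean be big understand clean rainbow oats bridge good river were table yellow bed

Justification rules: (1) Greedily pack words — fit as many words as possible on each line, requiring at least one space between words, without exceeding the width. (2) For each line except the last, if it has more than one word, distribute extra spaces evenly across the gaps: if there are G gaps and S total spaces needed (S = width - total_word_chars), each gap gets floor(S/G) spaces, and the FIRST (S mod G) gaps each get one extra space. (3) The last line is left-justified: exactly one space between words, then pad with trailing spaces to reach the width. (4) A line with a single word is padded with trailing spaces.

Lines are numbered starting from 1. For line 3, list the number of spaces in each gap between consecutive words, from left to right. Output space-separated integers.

Answer: 1 1

Derivation:
Line 1: ['dinosaur', 'support'] (min_width=16, slack=3)
Line 2: ['message', 'lion'] (min_width=12, slack=7)
Line 3: ['dolphin', 'forest', 'wolf'] (min_width=19, slack=0)
Line 4: ['cherry', 'word', 'butter'] (min_width=18, slack=1)
Line 5: ['tired', 'ocean', 'be', 'big'] (min_width=18, slack=1)
Line 6: ['understand', 'clean'] (min_width=16, slack=3)
Line 7: ['rainbow', 'oats', 'bridge'] (min_width=19, slack=0)
Line 8: ['good', 'river', 'were'] (min_width=15, slack=4)
Line 9: ['table', 'yellow', 'bed'] (min_width=16, slack=3)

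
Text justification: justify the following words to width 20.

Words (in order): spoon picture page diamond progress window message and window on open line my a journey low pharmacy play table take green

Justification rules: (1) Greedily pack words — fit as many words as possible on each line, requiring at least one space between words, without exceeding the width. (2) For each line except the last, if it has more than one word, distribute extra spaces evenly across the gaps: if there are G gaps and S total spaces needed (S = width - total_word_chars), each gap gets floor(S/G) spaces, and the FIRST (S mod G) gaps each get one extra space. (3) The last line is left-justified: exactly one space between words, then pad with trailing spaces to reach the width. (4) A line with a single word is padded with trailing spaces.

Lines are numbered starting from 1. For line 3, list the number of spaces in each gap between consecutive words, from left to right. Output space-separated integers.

Line 1: ['spoon', 'picture', 'page'] (min_width=18, slack=2)
Line 2: ['diamond', 'progress'] (min_width=16, slack=4)
Line 3: ['window', 'message', 'and'] (min_width=18, slack=2)
Line 4: ['window', 'on', 'open', 'line'] (min_width=19, slack=1)
Line 5: ['my', 'a', 'journey', 'low'] (min_width=16, slack=4)
Line 6: ['pharmacy', 'play', 'table'] (min_width=19, slack=1)
Line 7: ['take', 'green'] (min_width=10, slack=10)

Answer: 2 2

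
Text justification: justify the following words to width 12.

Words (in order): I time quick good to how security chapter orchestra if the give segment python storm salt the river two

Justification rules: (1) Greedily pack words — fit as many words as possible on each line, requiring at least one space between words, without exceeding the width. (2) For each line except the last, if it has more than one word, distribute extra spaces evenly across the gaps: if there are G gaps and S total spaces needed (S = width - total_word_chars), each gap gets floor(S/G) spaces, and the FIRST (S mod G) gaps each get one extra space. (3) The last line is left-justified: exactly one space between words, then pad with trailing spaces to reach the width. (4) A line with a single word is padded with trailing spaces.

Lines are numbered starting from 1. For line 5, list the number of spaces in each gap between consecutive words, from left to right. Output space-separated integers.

Answer: 1

Derivation:
Line 1: ['I', 'time', 'quick'] (min_width=12, slack=0)
Line 2: ['good', 'to', 'how'] (min_width=11, slack=1)
Line 3: ['security'] (min_width=8, slack=4)
Line 4: ['chapter'] (min_width=7, slack=5)
Line 5: ['orchestra', 'if'] (min_width=12, slack=0)
Line 6: ['the', 'give'] (min_width=8, slack=4)
Line 7: ['segment'] (min_width=7, slack=5)
Line 8: ['python', 'storm'] (min_width=12, slack=0)
Line 9: ['salt', 'the'] (min_width=8, slack=4)
Line 10: ['river', 'two'] (min_width=9, slack=3)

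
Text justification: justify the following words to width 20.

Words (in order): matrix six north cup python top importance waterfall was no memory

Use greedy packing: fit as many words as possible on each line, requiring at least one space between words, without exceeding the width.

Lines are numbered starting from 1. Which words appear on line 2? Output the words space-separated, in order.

Answer: python top

Derivation:
Line 1: ['matrix', 'six', 'north', 'cup'] (min_width=20, slack=0)
Line 2: ['python', 'top'] (min_width=10, slack=10)
Line 3: ['importance', 'waterfall'] (min_width=20, slack=0)
Line 4: ['was', 'no', 'memory'] (min_width=13, slack=7)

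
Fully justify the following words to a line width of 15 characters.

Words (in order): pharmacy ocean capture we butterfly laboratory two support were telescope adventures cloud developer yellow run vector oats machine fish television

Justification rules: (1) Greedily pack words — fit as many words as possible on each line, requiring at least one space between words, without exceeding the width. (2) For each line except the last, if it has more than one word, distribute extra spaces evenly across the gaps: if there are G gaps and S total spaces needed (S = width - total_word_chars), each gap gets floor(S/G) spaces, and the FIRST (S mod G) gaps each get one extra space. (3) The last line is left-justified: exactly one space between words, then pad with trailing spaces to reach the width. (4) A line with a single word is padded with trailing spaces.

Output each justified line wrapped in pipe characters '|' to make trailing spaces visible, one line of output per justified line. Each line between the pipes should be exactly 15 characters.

Line 1: ['pharmacy', 'ocean'] (min_width=14, slack=1)
Line 2: ['capture', 'we'] (min_width=10, slack=5)
Line 3: ['butterfly'] (min_width=9, slack=6)
Line 4: ['laboratory', 'two'] (min_width=14, slack=1)
Line 5: ['support', 'were'] (min_width=12, slack=3)
Line 6: ['telescope'] (min_width=9, slack=6)
Line 7: ['adventures'] (min_width=10, slack=5)
Line 8: ['cloud', 'developer'] (min_width=15, slack=0)
Line 9: ['yellow', 'run'] (min_width=10, slack=5)
Line 10: ['vector', 'oats'] (min_width=11, slack=4)
Line 11: ['machine', 'fish'] (min_width=12, slack=3)
Line 12: ['television'] (min_width=10, slack=5)

Answer: |pharmacy  ocean|
|capture      we|
|butterfly      |
|laboratory  two|
|support    were|
|telescope      |
|adventures     |
|cloud developer|
|yellow      run|
|vector     oats|
|machine    fish|
|television     |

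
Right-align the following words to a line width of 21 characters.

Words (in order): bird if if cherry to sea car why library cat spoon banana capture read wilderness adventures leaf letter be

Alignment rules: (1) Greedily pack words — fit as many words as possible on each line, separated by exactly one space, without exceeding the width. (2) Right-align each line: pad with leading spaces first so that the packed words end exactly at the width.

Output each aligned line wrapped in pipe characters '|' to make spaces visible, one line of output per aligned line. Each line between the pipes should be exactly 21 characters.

Answer: | bird if if cherry to|
|  sea car why library|
|     cat spoon banana|
|         capture read|
|wilderness adventures|
|       leaf letter be|

Derivation:
Line 1: ['bird', 'if', 'if', 'cherry', 'to'] (min_width=20, slack=1)
Line 2: ['sea', 'car', 'why', 'library'] (min_width=19, slack=2)
Line 3: ['cat', 'spoon', 'banana'] (min_width=16, slack=5)
Line 4: ['capture', 'read'] (min_width=12, slack=9)
Line 5: ['wilderness', 'adventures'] (min_width=21, slack=0)
Line 6: ['leaf', 'letter', 'be'] (min_width=14, slack=7)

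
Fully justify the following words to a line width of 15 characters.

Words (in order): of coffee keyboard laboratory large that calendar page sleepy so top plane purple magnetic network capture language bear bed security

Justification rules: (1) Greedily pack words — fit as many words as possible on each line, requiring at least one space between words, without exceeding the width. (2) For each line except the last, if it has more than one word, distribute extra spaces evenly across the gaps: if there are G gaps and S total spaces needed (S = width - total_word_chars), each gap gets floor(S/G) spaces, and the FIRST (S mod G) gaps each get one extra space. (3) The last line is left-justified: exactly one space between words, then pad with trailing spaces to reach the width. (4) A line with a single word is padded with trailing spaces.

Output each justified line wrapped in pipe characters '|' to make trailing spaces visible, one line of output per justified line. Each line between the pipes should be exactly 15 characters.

Answer: |of       coffee|
|keyboard       |
|laboratory     |
|large      that|
|calendar   page|
|sleepy  so  top|
|plane    purple|
|magnetic       |
|network capture|
|language   bear|
|bed security   |

Derivation:
Line 1: ['of', 'coffee'] (min_width=9, slack=6)
Line 2: ['keyboard'] (min_width=8, slack=7)
Line 3: ['laboratory'] (min_width=10, slack=5)
Line 4: ['large', 'that'] (min_width=10, slack=5)
Line 5: ['calendar', 'page'] (min_width=13, slack=2)
Line 6: ['sleepy', 'so', 'top'] (min_width=13, slack=2)
Line 7: ['plane', 'purple'] (min_width=12, slack=3)
Line 8: ['magnetic'] (min_width=8, slack=7)
Line 9: ['network', 'capture'] (min_width=15, slack=0)
Line 10: ['language', 'bear'] (min_width=13, slack=2)
Line 11: ['bed', 'security'] (min_width=12, slack=3)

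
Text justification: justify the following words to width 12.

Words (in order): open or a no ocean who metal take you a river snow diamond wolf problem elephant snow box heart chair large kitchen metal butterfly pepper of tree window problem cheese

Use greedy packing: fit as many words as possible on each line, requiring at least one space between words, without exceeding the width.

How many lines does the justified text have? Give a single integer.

Answer: 17

Derivation:
Line 1: ['open', 'or', 'a', 'no'] (min_width=12, slack=0)
Line 2: ['ocean', 'who'] (min_width=9, slack=3)
Line 3: ['metal', 'take'] (min_width=10, slack=2)
Line 4: ['you', 'a', 'river'] (min_width=11, slack=1)
Line 5: ['snow', 'diamond'] (min_width=12, slack=0)
Line 6: ['wolf', 'problem'] (min_width=12, slack=0)
Line 7: ['elephant'] (min_width=8, slack=4)
Line 8: ['snow', 'box'] (min_width=8, slack=4)
Line 9: ['heart', 'chair'] (min_width=11, slack=1)
Line 10: ['large'] (min_width=5, slack=7)
Line 11: ['kitchen'] (min_width=7, slack=5)
Line 12: ['metal'] (min_width=5, slack=7)
Line 13: ['butterfly'] (min_width=9, slack=3)
Line 14: ['pepper', 'of'] (min_width=9, slack=3)
Line 15: ['tree', 'window'] (min_width=11, slack=1)
Line 16: ['problem'] (min_width=7, slack=5)
Line 17: ['cheese'] (min_width=6, slack=6)
Total lines: 17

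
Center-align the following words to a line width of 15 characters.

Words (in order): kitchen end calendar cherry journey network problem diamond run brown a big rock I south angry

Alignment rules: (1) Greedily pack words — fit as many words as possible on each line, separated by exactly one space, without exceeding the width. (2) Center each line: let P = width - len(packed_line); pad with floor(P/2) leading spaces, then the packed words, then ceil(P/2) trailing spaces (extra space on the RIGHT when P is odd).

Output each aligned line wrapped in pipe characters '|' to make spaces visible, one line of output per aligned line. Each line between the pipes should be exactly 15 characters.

Answer: |  kitchen end  |
|calendar cherry|
|journey network|
|problem diamond|
|run brown a big|
| rock I south  |
|     angry     |

Derivation:
Line 1: ['kitchen', 'end'] (min_width=11, slack=4)
Line 2: ['calendar', 'cherry'] (min_width=15, slack=0)
Line 3: ['journey', 'network'] (min_width=15, slack=0)
Line 4: ['problem', 'diamond'] (min_width=15, slack=0)
Line 5: ['run', 'brown', 'a', 'big'] (min_width=15, slack=0)
Line 6: ['rock', 'I', 'south'] (min_width=12, slack=3)
Line 7: ['angry'] (min_width=5, slack=10)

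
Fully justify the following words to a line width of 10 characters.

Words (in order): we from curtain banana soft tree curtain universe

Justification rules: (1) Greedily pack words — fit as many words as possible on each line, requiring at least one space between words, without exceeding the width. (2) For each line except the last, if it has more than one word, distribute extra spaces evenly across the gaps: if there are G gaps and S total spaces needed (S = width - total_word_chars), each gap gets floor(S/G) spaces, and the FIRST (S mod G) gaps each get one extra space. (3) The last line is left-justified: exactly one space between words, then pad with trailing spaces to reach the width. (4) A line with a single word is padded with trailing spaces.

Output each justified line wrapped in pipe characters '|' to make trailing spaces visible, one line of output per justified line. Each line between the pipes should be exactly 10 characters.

Answer: |we    from|
|curtain   |
|banana    |
|soft  tree|
|curtain   |
|universe  |

Derivation:
Line 1: ['we', 'from'] (min_width=7, slack=3)
Line 2: ['curtain'] (min_width=7, slack=3)
Line 3: ['banana'] (min_width=6, slack=4)
Line 4: ['soft', 'tree'] (min_width=9, slack=1)
Line 5: ['curtain'] (min_width=7, slack=3)
Line 6: ['universe'] (min_width=8, slack=2)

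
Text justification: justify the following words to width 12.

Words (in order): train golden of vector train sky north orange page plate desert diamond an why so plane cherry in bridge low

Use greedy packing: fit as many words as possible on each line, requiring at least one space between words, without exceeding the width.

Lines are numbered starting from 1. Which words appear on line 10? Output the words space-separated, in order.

Line 1: ['train', 'golden'] (min_width=12, slack=0)
Line 2: ['of', 'vector'] (min_width=9, slack=3)
Line 3: ['train', 'sky'] (min_width=9, slack=3)
Line 4: ['north', 'orange'] (min_width=12, slack=0)
Line 5: ['page', 'plate'] (min_width=10, slack=2)
Line 6: ['desert'] (min_width=6, slack=6)
Line 7: ['diamond', 'an'] (min_width=10, slack=2)
Line 8: ['why', 'so', 'plane'] (min_width=12, slack=0)
Line 9: ['cherry', 'in'] (min_width=9, slack=3)
Line 10: ['bridge', 'low'] (min_width=10, slack=2)

Answer: bridge low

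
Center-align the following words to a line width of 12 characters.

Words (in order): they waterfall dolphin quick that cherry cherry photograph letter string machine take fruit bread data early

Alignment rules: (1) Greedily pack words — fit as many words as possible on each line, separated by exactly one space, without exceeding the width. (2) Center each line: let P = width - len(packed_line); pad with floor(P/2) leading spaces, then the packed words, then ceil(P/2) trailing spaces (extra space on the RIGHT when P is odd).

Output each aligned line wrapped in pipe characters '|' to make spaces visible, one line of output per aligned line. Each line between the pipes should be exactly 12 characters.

Answer: |    they    |
| waterfall  |
|  dolphin   |
| quick that |
|   cherry   |
|   cherry   |
| photograph |
|   letter   |
|   string   |
|machine take|
|fruit bread |
| data early |

Derivation:
Line 1: ['they'] (min_width=4, slack=8)
Line 2: ['waterfall'] (min_width=9, slack=3)
Line 3: ['dolphin'] (min_width=7, slack=5)
Line 4: ['quick', 'that'] (min_width=10, slack=2)
Line 5: ['cherry'] (min_width=6, slack=6)
Line 6: ['cherry'] (min_width=6, slack=6)
Line 7: ['photograph'] (min_width=10, slack=2)
Line 8: ['letter'] (min_width=6, slack=6)
Line 9: ['string'] (min_width=6, slack=6)
Line 10: ['machine', 'take'] (min_width=12, slack=0)
Line 11: ['fruit', 'bread'] (min_width=11, slack=1)
Line 12: ['data', 'early'] (min_width=10, slack=2)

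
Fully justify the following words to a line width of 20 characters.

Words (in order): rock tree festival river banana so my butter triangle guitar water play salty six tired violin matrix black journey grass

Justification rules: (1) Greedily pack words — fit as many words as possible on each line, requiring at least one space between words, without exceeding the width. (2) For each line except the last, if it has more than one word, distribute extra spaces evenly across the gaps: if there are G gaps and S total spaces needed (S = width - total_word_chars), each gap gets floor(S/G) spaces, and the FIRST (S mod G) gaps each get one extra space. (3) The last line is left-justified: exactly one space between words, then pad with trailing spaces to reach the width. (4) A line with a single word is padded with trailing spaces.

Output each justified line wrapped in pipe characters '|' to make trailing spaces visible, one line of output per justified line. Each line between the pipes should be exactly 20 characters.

Line 1: ['rock', 'tree', 'festival'] (min_width=18, slack=2)
Line 2: ['river', 'banana', 'so', 'my'] (min_width=18, slack=2)
Line 3: ['butter', 'triangle'] (min_width=15, slack=5)
Line 4: ['guitar', 'water', 'play'] (min_width=17, slack=3)
Line 5: ['salty', 'six', 'tired'] (min_width=15, slack=5)
Line 6: ['violin', 'matrix', 'black'] (min_width=19, slack=1)
Line 7: ['journey', 'grass'] (min_width=13, slack=7)

Answer: |rock  tree  festival|
|river  banana  so my|
|butter      triangle|
|guitar   water  play|
|salty    six   tired|
|violin  matrix black|
|journey grass       |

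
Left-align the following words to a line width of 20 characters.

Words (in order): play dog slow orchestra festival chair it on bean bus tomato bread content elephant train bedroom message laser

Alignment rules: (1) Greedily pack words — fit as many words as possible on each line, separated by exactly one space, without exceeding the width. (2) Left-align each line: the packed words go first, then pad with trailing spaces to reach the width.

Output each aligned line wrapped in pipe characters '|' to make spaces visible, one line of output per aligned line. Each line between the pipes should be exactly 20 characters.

Answer: |play dog slow       |
|orchestra festival  |
|chair it on bean bus|
|tomato bread content|
|elephant train      |
|bedroom message     |
|laser               |

Derivation:
Line 1: ['play', 'dog', 'slow'] (min_width=13, slack=7)
Line 2: ['orchestra', 'festival'] (min_width=18, slack=2)
Line 3: ['chair', 'it', 'on', 'bean', 'bus'] (min_width=20, slack=0)
Line 4: ['tomato', 'bread', 'content'] (min_width=20, slack=0)
Line 5: ['elephant', 'train'] (min_width=14, slack=6)
Line 6: ['bedroom', 'message'] (min_width=15, slack=5)
Line 7: ['laser'] (min_width=5, slack=15)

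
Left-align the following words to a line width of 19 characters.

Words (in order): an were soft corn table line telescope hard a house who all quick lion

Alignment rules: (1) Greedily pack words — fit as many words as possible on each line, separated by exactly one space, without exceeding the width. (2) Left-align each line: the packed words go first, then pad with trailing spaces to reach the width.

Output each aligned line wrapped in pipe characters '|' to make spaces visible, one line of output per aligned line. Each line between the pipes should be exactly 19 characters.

Line 1: ['an', 'were', 'soft', 'corn'] (min_width=17, slack=2)
Line 2: ['table', 'line'] (min_width=10, slack=9)
Line 3: ['telescope', 'hard', 'a'] (min_width=16, slack=3)
Line 4: ['house', 'who', 'all', 'quick'] (min_width=19, slack=0)
Line 5: ['lion'] (min_width=4, slack=15)

Answer: |an were soft corn  |
|table line         |
|telescope hard a   |
|house who all quick|
|lion               |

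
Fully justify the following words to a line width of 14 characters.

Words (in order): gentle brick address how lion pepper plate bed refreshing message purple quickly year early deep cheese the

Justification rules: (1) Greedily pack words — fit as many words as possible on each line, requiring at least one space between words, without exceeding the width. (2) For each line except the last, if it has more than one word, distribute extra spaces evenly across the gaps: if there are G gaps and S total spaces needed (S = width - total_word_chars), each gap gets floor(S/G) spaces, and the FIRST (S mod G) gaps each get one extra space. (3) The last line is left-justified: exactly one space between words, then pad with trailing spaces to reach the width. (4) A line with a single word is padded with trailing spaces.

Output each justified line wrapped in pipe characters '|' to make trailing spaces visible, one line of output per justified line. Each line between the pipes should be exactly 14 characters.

Line 1: ['gentle', 'brick'] (min_width=12, slack=2)
Line 2: ['address', 'how'] (min_width=11, slack=3)
Line 3: ['lion', 'pepper'] (min_width=11, slack=3)
Line 4: ['plate', 'bed'] (min_width=9, slack=5)
Line 5: ['refreshing'] (min_width=10, slack=4)
Line 6: ['message', 'purple'] (min_width=14, slack=0)
Line 7: ['quickly', 'year'] (min_width=12, slack=2)
Line 8: ['early', 'deep'] (min_width=10, slack=4)
Line 9: ['cheese', 'the'] (min_width=10, slack=4)

Answer: |gentle   brick|
|address    how|
|lion    pepper|
|plate      bed|
|refreshing    |
|message purple|
|quickly   year|
|early     deep|
|cheese the    |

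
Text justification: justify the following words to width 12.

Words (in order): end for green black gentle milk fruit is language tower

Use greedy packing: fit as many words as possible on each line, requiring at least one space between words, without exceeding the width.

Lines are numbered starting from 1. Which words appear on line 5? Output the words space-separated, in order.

Answer: language

Derivation:
Line 1: ['end', 'for'] (min_width=7, slack=5)
Line 2: ['green', 'black'] (min_width=11, slack=1)
Line 3: ['gentle', 'milk'] (min_width=11, slack=1)
Line 4: ['fruit', 'is'] (min_width=8, slack=4)
Line 5: ['language'] (min_width=8, slack=4)
Line 6: ['tower'] (min_width=5, slack=7)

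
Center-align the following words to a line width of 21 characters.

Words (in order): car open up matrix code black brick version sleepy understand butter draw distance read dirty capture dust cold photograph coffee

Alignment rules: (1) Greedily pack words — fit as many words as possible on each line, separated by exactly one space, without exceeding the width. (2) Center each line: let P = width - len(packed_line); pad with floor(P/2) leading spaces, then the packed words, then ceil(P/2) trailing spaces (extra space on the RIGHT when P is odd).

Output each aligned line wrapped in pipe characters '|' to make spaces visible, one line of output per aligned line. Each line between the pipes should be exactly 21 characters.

Answer: | car open up matrix  |
|  code black brick   |
|   version sleepy    |
|  understand butter  |
| draw distance read  |
| dirty capture dust  |
|   cold photograph   |
|       coffee        |

Derivation:
Line 1: ['car', 'open', 'up', 'matrix'] (min_width=18, slack=3)
Line 2: ['code', 'black', 'brick'] (min_width=16, slack=5)
Line 3: ['version', 'sleepy'] (min_width=14, slack=7)
Line 4: ['understand', 'butter'] (min_width=17, slack=4)
Line 5: ['draw', 'distance', 'read'] (min_width=18, slack=3)
Line 6: ['dirty', 'capture', 'dust'] (min_width=18, slack=3)
Line 7: ['cold', 'photograph'] (min_width=15, slack=6)
Line 8: ['coffee'] (min_width=6, slack=15)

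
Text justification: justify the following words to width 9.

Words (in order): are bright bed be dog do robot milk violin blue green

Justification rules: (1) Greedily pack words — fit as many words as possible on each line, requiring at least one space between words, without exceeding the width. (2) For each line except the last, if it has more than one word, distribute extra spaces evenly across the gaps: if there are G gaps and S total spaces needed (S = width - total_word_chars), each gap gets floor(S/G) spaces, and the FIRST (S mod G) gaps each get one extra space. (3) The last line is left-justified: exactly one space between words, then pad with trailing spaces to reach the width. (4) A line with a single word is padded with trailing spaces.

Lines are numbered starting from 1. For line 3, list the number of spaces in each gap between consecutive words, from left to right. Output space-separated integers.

Line 1: ['are'] (min_width=3, slack=6)
Line 2: ['bright'] (min_width=6, slack=3)
Line 3: ['bed', 'be'] (min_width=6, slack=3)
Line 4: ['dog', 'do'] (min_width=6, slack=3)
Line 5: ['robot'] (min_width=5, slack=4)
Line 6: ['milk'] (min_width=4, slack=5)
Line 7: ['violin'] (min_width=6, slack=3)
Line 8: ['blue'] (min_width=4, slack=5)
Line 9: ['green'] (min_width=5, slack=4)

Answer: 4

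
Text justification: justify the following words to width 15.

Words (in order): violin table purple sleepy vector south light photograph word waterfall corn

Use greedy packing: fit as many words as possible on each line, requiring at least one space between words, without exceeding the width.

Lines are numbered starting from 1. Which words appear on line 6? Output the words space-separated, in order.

Answer: waterfall corn

Derivation:
Line 1: ['violin', 'table'] (min_width=12, slack=3)
Line 2: ['purple', 'sleepy'] (min_width=13, slack=2)
Line 3: ['vector', 'south'] (min_width=12, slack=3)
Line 4: ['light'] (min_width=5, slack=10)
Line 5: ['photograph', 'word'] (min_width=15, slack=0)
Line 6: ['waterfall', 'corn'] (min_width=14, slack=1)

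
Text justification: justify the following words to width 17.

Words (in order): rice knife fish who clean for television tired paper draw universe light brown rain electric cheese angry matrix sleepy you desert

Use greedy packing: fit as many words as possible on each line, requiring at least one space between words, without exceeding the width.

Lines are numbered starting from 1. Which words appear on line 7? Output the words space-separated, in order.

Answer: electric cheese

Derivation:
Line 1: ['rice', 'knife', 'fish'] (min_width=15, slack=2)
Line 2: ['who', 'clean', 'for'] (min_width=13, slack=4)
Line 3: ['television', 'tired'] (min_width=16, slack=1)
Line 4: ['paper', 'draw'] (min_width=10, slack=7)
Line 5: ['universe', 'light'] (min_width=14, slack=3)
Line 6: ['brown', 'rain'] (min_width=10, slack=7)
Line 7: ['electric', 'cheese'] (min_width=15, slack=2)
Line 8: ['angry', 'matrix'] (min_width=12, slack=5)
Line 9: ['sleepy', 'you', 'desert'] (min_width=17, slack=0)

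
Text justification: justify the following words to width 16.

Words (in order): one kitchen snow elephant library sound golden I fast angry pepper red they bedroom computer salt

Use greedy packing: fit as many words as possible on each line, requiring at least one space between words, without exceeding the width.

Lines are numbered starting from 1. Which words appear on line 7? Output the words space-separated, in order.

Answer: salt

Derivation:
Line 1: ['one', 'kitchen', 'snow'] (min_width=16, slack=0)
Line 2: ['elephant', 'library'] (min_width=16, slack=0)
Line 3: ['sound', 'golden', 'I'] (min_width=14, slack=2)
Line 4: ['fast', 'angry'] (min_width=10, slack=6)
Line 5: ['pepper', 'red', 'they'] (min_width=15, slack=1)
Line 6: ['bedroom', 'computer'] (min_width=16, slack=0)
Line 7: ['salt'] (min_width=4, slack=12)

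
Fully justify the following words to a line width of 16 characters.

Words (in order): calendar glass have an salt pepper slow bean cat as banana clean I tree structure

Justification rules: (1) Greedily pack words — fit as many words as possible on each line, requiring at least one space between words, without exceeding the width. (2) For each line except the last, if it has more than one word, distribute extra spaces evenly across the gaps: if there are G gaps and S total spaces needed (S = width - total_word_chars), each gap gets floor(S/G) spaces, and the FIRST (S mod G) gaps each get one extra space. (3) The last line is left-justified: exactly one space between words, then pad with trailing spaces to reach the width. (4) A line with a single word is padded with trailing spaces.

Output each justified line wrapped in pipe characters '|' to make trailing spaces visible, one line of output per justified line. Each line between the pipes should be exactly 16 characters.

Answer: |calendar   glass|
|have   an   salt|
|pepper slow bean|
|cat   as  banana|
|clean   I   tree|
|structure       |

Derivation:
Line 1: ['calendar', 'glass'] (min_width=14, slack=2)
Line 2: ['have', 'an', 'salt'] (min_width=12, slack=4)
Line 3: ['pepper', 'slow', 'bean'] (min_width=16, slack=0)
Line 4: ['cat', 'as', 'banana'] (min_width=13, slack=3)
Line 5: ['clean', 'I', 'tree'] (min_width=12, slack=4)
Line 6: ['structure'] (min_width=9, slack=7)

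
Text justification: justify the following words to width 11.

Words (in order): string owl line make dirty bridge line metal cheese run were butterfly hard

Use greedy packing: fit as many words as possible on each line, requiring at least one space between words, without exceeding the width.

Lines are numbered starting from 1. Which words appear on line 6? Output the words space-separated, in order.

Line 1: ['string', 'owl'] (min_width=10, slack=1)
Line 2: ['line', 'make'] (min_width=9, slack=2)
Line 3: ['dirty'] (min_width=5, slack=6)
Line 4: ['bridge', 'line'] (min_width=11, slack=0)
Line 5: ['metal'] (min_width=5, slack=6)
Line 6: ['cheese', 'run'] (min_width=10, slack=1)
Line 7: ['were'] (min_width=4, slack=7)
Line 8: ['butterfly'] (min_width=9, slack=2)
Line 9: ['hard'] (min_width=4, slack=7)

Answer: cheese run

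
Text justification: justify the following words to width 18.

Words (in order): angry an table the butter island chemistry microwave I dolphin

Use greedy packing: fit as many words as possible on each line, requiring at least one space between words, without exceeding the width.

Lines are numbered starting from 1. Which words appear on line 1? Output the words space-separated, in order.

Line 1: ['angry', 'an', 'table', 'the'] (min_width=18, slack=0)
Line 2: ['butter', 'island'] (min_width=13, slack=5)
Line 3: ['chemistry'] (min_width=9, slack=9)
Line 4: ['microwave', 'I'] (min_width=11, slack=7)
Line 5: ['dolphin'] (min_width=7, slack=11)

Answer: angry an table the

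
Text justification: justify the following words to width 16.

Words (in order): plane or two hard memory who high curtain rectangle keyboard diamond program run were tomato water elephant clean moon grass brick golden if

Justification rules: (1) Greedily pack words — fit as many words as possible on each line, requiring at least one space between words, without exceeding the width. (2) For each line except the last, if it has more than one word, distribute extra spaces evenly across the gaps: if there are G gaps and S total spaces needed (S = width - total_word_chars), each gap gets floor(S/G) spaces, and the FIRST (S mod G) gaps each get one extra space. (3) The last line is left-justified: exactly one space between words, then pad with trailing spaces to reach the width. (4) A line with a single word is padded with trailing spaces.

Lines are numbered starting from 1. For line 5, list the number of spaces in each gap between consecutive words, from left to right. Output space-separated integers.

Line 1: ['plane', 'or', 'two'] (min_width=12, slack=4)
Line 2: ['hard', 'memory', 'who'] (min_width=15, slack=1)
Line 3: ['high', 'curtain'] (min_width=12, slack=4)
Line 4: ['rectangle'] (min_width=9, slack=7)
Line 5: ['keyboard', 'diamond'] (min_width=16, slack=0)
Line 6: ['program', 'run', 'were'] (min_width=16, slack=0)
Line 7: ['tomato', 'water'] (min_width=12, slack=4)
Line 8: ['elephant', 'clean'] (min_width=14, slack=2)
Line 9: ['moon', 'grass', 'brick'] (min_width=16, slack=0)
Line 10: ['golden', 'if'] (min_width=9, slack=7)

Answer: 1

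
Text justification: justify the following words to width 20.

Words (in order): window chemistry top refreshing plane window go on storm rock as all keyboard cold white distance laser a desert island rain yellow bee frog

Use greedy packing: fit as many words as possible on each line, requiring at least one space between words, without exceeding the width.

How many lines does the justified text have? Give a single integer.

Answer: 8

Derivation:
Line 1: ['window', 'chemistry', 'top'] (min_width=20, slack=0)
Line 2: ['refreshing', 'plane'] (min_width=16, slack=4)
Line 3: ['window', 'go', 'on', 'storm'] (min_width=18, slack=2)
Line 4: ['rock', 'as', 'all', 'keyboard'] (min_width=20, slack=0)
Line 5: ['cold', 'white', 'distance'] (min_width=19, slack=1)
Line 6: ['laser', 'a', 'desert'] (min_width=14, slack=6)
Line 7: ['island', 'rain', 'yellow'] (min_width=18, slack=2)
Line 8: ['bee', 'frog'] (min_width=8, slack=12)
Total lines: 8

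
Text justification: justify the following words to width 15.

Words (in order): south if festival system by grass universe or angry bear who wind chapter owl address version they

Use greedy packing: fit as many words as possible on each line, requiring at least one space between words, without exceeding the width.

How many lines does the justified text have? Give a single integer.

Line 1: ['south', 'if'] (min_width=8, slack=7)
Line 2: ['festival', 'system'] (min_width=15, slack=0)
Line 3: ['by', 'grass'] (min_width=8, slack=7)
Line 4: ['universe', 'or'] (min_width=11, slack=4)
Line 5: ['angry', 'bear', 'who'] (min_width=14, slack=1)
Line 6: ['wind', 'chapter'] (min_width=12, slack=3)
Line 7: ['owl', 'address'] (min_width=11, slack=4)
Line 8: ['version', 'they'] (min_width=12, slack=3)
Total lines: 8

Answer: 8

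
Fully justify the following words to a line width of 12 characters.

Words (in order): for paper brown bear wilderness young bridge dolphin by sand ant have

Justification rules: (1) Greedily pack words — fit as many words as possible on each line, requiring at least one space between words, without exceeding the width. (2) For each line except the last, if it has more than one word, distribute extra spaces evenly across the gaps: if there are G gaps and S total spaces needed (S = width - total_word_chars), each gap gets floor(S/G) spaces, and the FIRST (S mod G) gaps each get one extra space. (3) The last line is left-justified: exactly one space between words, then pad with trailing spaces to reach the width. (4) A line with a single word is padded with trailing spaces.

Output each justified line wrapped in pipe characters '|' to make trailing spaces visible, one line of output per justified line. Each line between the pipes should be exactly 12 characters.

Answer: |for    paper|
|brown   bear|
|wilderness  |
|young bridge|
|dolphin   by|
|sand     ant|
|have        |

Derivation:
Line 1: ['for', 'paper'] (min_width=9, slack=3)
Line 2: ['brown', 'bear'] (min_width=10, slack=2)
Line 3: ['wilderness'] (min_width=10, slack=2)
Line 4: ['young', 'bridge'] (min_width=12, slack=0)
Line 5: ['dolphin', 'by'] (min_width=10, slack=2)
Line 6: ['sand', 'ant'] (min_width=8, slack=4)
Line 7: ['have'] (min_width=4, slack=8)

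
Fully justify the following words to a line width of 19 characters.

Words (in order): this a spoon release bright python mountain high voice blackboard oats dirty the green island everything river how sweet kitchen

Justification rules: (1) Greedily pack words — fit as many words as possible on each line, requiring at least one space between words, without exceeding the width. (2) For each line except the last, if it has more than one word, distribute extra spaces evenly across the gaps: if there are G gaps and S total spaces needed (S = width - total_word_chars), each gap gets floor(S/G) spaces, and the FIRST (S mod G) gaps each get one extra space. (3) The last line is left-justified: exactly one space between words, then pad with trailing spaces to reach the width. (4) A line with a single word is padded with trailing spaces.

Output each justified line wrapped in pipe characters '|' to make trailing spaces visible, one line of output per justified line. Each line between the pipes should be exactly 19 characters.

Answer: |this     a    spoon|
|release      bright|
|python     mountain|
|high          voice|
|blackboard     oats|
|dirty   the   green|
|island   everything|
|river   how   sweet|
|kitchen            |

Derivation:
Line 1: ['this', 'a', 'spoon'] (min_width=12, slack=7)
Line 2: ['release', 'bright'] (min_width=14, slack=5)
Line 3: ['python', 'mountain'] (min_width=15, slack=4)
Line 4: ['high', 'voice'] (min_width=10, slack=9)
Line 5: ['blackboard', 'oats'] (min_width=15, slack=4)
Line 6: ['dirty', 'the', 'green'] (min_width=15, slack=4)
Line 7: ['island', 'everything'] (min_width=17, slack=2)
Line 8: ['river', 'how', 'sweet'] (min_width=15, slack=4)
Line 9: ['kitchen'] (min_width=7, slack=12)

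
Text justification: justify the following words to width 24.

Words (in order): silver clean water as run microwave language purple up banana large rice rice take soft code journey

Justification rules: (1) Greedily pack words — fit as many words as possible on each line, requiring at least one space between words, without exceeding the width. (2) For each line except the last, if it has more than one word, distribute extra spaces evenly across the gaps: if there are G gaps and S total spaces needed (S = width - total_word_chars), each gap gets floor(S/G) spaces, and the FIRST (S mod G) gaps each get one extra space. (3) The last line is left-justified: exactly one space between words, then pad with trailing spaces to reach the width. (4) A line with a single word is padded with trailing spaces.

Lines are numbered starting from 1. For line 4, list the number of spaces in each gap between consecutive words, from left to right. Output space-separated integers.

Line 1: ['silver', 'clean', 'water', 'as'] (min_width=21, slack=3)
Line 2: ['run', 'microwave', 'language'] (min_width=22, slack=2)
Line 3: ['purple', 'up', 'banana', 'large'] (min_width=22, slack=2)
Line 4: ['rice', 'rice', 'take', 'soft', 'code'] (min_width=24, slack=0)
Line 5: ['journey'] (min_width=7, slack=17)

Answer: 1 1 1 1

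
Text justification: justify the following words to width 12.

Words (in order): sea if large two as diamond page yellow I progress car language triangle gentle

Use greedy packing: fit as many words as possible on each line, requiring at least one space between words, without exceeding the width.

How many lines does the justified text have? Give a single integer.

Answer: 8

Derivation:
Line 1: ['sea', 'if', 'large'] (min_width=12, slack=0)
Line 2: ['two', 'as'] (min_width=6, slack=6)
Line 3: ['diamond', 'page'] (min_width=12, slack=0)
Line 4: ['yellow', 'I'] (min_width=8, slack=4)
Line 5: ['progress', 'car'] (min_width=12, slack=0)
Line 6: ['language'] (min_width=8, slack=4)
Line 7: ['triangle'] (min_width=8, slack=4)
Line 8: ['gentle'] (min_width=6, slack=6)
Total lines: 8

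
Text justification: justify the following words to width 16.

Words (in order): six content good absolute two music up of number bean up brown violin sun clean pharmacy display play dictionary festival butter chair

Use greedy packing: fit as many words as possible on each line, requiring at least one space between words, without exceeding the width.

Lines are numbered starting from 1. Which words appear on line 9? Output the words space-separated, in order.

Answer: festival butter

Derivation:
Line 1: ['six', 'content', 'good'] (min_width=16, slack=0)
Line 2: ['absolute', 'two'] (min_width=12, slack=4)
Line 3: ['music', 'up', 'of'] (min_width=11, slack=5)
Line 4: ['number', 'bean', 'up'] (min_width=14, slack=2)
Line 5: ['brown', 'violin', 'sun'] (min_width=16, slack=0)
Line 6: ['clean', 'pharmacy'] (min_width=14, slack=2)
Line 7: ['display', 'play'] (min_width=12, slack=4)
Line 8: ['dictionary'] (min_width=10, slack=6)
Line 9: ['festival', 'butter'] (min_width=15, slack=1)
Line 10: ['chair'] (min_width=5, slack=11)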